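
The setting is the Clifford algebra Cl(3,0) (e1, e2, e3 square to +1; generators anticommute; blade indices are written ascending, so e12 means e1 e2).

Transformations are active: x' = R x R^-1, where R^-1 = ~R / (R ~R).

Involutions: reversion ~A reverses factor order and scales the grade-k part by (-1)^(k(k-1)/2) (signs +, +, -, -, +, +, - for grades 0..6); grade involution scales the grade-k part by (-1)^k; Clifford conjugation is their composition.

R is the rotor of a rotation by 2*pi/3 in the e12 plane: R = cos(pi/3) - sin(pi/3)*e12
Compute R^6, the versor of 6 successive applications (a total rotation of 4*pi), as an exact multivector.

Because a rotor carries half the rotation angle, composing 6 copies of this e12-plane rotor multiplies the phase: 6*(pi/3) = 2*pi, hence R^6 = cos(2*pi) - sin(2*pi)*e12.
cos(2*pi) = 1 and sin(2*pi) = 0, so R^6 = 1. The total rotation 4*pi is 2 full turns, so every vector returns to itself, yet the rotor is +1, back on the identity sheet (an even number of 2*pi turns).
Answer: 1


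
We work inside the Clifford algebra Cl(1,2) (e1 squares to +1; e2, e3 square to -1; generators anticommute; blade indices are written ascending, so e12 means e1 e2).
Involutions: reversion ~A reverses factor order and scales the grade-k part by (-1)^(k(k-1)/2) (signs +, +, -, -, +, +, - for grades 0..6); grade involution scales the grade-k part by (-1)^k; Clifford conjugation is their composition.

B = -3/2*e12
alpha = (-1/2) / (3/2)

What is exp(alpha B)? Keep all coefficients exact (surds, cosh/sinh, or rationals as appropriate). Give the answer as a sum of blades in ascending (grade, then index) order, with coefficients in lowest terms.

B^2 = (-3/2)^2*(e12)^2 = 9/4*(+1) = 9/4 (a basis 2-blade squares to minus the product of its generators' squares).
B^2 = 9/4 — B^2 > 0, so the exponential closes hyperbolically: l = 3/2, alpha*l = -1/2, so exp(alpha B) = cosh(-1/2) + (sinh(-1/2)/(3/2))*B = cosh(1/2) + (-2*sinh(1/2)/3)*B.
Answer: cosh(1/2) + sinh(1/2)*e12


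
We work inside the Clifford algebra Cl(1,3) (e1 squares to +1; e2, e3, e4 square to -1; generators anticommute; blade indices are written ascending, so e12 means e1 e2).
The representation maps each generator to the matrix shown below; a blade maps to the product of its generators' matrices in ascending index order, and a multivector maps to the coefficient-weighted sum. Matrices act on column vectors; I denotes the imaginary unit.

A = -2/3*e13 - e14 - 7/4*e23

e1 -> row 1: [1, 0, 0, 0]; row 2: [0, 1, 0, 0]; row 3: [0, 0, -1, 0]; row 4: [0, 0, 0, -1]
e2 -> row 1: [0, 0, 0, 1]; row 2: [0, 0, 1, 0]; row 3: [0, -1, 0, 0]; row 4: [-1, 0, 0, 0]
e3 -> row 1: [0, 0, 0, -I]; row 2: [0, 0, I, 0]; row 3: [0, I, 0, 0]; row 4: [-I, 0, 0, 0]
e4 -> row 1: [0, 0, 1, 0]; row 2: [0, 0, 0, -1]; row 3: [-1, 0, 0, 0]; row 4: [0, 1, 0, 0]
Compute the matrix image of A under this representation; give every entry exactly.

Bivector images (products of the table entries): rho(e13) = rho(e1)rho(e3) = row 1: [0, 0, 0, -I]; row 2: [0, 0, I, 0]; row 3: [0, -I, 0, 0]; row 4: [I, 0, 0, 0]; rho(e14) = rho(e1)rho(e4) = row 1: [0, 0, 1, 0]; row 2: [0, 0, 0, -1]; row 3: [1, 0, 0, 0]; row 4: [0, -1, 0, 0]; rho(e23) = rho(e2)rho(e3) = row 1: [-I, 0, 0, 0]; row 2: [0, I, 0, 0]; row 3: [0, 0, -I, 0]; row 4: [0, 0, 0, I].
M = (-2/3)*rho(e13) + (-1)*rho(e14) + (-7/4)*rho(e23), summed entrywise:
Answer: row 1: [7*I/4, 0, -1, 2*I/3]; row 2: [0, -7*I/4, -2*I/3, 1]; row 3: [-1, 2*I/3, 7*I/4, 0]; row 4: [-2*I/3, 1, 0, -7*I/4]


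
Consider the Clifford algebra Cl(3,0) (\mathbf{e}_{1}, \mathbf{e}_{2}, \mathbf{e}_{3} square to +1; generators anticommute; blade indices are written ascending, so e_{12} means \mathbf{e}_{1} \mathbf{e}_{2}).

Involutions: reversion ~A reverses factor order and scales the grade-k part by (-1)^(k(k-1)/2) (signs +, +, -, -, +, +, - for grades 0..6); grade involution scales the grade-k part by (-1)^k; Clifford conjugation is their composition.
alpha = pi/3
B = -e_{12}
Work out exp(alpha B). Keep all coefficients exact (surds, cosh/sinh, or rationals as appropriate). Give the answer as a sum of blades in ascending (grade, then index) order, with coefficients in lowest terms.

B^2 = (-1)^2*(e_{12})^2 = 1*(-1) = -1 (a basis 2-blade squares to minus the product of its generators' squares).
B^2 = -1 — since the square is negative, the closed form is circular: l = 1, alpha*l = \frac{\pi}{3}, so exp(alpha B) = cos(\frac{\pi}{3}) + (sin(\frac{\pi}{3})/1)*B = \frac{1}{2} + (\frac{\sqrt{3}}{2})*B.
Answer: \frac{1}{2} - \frac{\sqrt{3}}{2} e_{12}


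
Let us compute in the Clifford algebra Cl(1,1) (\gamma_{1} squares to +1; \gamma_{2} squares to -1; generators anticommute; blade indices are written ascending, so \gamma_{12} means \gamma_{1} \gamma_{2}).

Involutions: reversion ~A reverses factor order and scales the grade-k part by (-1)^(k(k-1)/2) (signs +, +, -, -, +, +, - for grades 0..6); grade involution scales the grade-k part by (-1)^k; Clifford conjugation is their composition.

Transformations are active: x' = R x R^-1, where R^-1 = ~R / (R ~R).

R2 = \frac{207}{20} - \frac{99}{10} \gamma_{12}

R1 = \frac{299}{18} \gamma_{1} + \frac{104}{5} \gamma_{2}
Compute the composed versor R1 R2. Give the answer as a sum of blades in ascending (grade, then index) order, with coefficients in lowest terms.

Distribute over the terms of R1 (each basis-blade product reordered to ascending indices, repeated generators contracted through their squares):
(\frac{299}{18} \gamma_{1}) R2 = \frac{6877}{40} \gamma_{1} - \frac{3289}{20} \gamma_{2}
(\frac{104}{5} \gamma_{2}) R2 = -\frac{5148}{25} \gamma_{1} + \frac{5382}{25} \gamma_{2}
Summing the partial products and collecting blades:
Answer: -\frac{6799}{200} \gamma_{1} + \frac{5083}{100} \gamma_{2}


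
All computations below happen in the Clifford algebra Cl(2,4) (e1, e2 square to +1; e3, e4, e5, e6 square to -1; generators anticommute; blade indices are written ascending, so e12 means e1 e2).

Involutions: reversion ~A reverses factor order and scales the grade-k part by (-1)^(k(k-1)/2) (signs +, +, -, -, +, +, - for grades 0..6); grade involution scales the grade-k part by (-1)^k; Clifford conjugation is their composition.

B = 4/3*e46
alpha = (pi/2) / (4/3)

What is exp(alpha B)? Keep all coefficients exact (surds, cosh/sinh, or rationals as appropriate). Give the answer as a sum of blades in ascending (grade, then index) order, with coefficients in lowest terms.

B^2 = (4/3)^2*(e46)^2 = 16/9*(-1) = -16/9 (a basis 2-blade squares to minus the product of its generators' squares).
B^2 = -16/9 — the series telescopes trigonometrically here: l = 4/3, alpha*l = pi/2, so exp(alpha B) = cos(pi/2) + (sin(pi/2)/(4/3))*B = 0 + (3/4)*B.
Answer: e46


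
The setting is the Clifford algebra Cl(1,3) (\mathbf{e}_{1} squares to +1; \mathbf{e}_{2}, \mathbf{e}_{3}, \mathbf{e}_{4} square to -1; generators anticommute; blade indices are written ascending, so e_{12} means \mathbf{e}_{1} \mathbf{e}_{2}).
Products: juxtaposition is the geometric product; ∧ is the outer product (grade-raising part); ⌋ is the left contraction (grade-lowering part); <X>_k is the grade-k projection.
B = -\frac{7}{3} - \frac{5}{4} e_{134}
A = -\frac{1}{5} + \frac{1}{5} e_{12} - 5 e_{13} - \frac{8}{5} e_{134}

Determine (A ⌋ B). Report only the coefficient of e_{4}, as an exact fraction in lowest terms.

step 1: -\frac{23}{15} + \frac{25}{4} e_{4} + \frac{1}{4} e_{134}
Answer: \frac{25}{4}


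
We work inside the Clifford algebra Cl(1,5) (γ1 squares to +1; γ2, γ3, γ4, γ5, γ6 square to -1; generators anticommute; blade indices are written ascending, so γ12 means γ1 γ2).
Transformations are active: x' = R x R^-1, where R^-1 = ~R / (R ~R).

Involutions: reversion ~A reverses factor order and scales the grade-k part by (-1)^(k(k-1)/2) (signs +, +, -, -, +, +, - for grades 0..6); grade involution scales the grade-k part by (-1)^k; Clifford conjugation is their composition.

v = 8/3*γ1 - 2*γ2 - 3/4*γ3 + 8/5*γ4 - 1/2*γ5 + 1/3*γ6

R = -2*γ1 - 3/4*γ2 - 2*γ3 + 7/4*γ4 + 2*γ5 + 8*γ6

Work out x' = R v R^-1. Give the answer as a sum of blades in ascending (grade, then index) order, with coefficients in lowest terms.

~R = -2*γ1 - 3/4*γ2 - 2*γ3 + 7/4*γ4 + 2*γ5 + 8*γ6, and R ~R = -573/8, so R^-1 = ~R / (-573/8).
R v = -64/5 + 6*γ12 + 41/6*γ13 - 118/15*γ14 - 13/3*γ15 - 22*γ16 - 55/16*γ23 + 23/10*γ24 + 35/8*γ25 + 63/4*γ26 - 151/80*γ34 + 5/2*γ35 + 16/3*γ36 - 163/40*γ45 - 733/60*γ46 + 14/3*γ56
Answer: -9688/2865*γ1 + 1654/955*γ2 + 403/11460*γ3 - 2792/2865*γ4 + 6961/5730*γ5 + 7237/2865*γ6


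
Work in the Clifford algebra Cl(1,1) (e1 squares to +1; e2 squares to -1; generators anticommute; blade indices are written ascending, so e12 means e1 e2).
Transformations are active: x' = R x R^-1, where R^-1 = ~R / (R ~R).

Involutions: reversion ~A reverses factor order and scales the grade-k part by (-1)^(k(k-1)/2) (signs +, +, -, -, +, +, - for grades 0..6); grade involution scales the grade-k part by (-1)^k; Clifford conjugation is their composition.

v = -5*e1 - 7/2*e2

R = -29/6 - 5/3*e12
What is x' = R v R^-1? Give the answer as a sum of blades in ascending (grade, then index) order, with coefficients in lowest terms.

~R = -29/6 + 5/3*e12, and R ~R = 247/12, so R^-1 = ~R / (247/12).
R v = 55/3*e1 + 103/12*e2
Answer: -2675/741*e1 - 787/1482*e2


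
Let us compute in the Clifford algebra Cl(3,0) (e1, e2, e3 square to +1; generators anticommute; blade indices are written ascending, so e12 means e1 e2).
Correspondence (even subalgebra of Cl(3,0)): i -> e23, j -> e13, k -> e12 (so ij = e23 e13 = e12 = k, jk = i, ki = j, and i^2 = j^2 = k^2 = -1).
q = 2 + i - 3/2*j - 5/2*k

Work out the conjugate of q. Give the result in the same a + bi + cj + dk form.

In blades: q = 2 - 5/2*e12 - 3/2*e13 + e23.
Quaternion conjugation is reversion on the even subalgebra: the scalar is fixed and every grade-2 blade flips sign, giving 2 + 5/2*e12 + 3/2*e13 - e23; translating back:
Answer: 2 - i + 3/2*j + 5/2*k


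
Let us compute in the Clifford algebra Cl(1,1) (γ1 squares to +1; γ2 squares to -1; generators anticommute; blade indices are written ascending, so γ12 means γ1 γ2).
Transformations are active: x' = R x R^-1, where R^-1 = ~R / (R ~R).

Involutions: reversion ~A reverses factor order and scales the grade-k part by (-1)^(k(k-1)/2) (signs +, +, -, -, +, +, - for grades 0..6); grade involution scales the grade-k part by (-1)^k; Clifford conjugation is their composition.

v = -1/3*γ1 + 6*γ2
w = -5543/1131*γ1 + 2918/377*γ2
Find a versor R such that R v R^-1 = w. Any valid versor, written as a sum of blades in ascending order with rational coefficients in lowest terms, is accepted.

R = v + w = -5920/1131*γ1 + 5180/377*γ2 works: the equal norms (-323/9) guarantee its sandwich swaps v into w.
Answer: -5920/1131*γ1 + 5180/377*γ2


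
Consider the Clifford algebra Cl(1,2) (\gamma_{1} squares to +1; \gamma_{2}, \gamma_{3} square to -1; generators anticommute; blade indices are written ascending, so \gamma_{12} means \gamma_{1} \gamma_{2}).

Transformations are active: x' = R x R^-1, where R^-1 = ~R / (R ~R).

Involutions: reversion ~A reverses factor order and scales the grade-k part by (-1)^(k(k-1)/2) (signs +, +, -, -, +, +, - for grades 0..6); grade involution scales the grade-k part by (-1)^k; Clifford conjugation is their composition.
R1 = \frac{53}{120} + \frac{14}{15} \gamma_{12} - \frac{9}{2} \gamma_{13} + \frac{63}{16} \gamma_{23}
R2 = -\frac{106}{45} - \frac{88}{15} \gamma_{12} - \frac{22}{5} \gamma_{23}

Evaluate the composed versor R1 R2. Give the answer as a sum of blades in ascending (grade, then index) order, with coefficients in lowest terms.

Distribute over the terms of R2 (each basis-blade product reordered to ascending indices, repeated generators contracted through their squares):
R1 (-\frac{106}{45}) = -\frac{2809}{2700} - \frac{1484}{675} \gamma_{12} + \frac{53}{5} \gamma_{13} - \frac{371}{40} \gamma_{23}
R1 (-\frac{88}{15} \gamma_{12}) = -\frac{1232}{225} - \frac{583}{225} \gamma_{12} - \frac{231}{10} \gamma_{13} + \frac{132}{5} \gamma_{23}
R1 (-\frac{22}{5} \gamma_{23}) = \frac{693}{40} + \frac{99}{5} \gamma_{12} + \frac{308}{75} \gamma_{13} - \frac{583}{300} \gamma_{23}
Summing the partial products and collecting blades:
Answer: \frac{58369}{5400} + \frac{10132}{675} \gamma_{12} - \frac{1259}{150} \gamma_{13} + \frac{9109}{600} \gamma_{23}


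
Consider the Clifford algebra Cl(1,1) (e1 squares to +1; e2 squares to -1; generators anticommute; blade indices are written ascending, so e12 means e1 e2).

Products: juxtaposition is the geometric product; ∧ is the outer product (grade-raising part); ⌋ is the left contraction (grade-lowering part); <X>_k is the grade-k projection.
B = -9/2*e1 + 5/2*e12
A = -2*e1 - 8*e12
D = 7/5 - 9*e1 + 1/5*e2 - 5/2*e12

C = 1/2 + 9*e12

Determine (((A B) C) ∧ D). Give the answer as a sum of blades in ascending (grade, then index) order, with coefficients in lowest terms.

step 1: -11 - 41*e2
step 2: -11/2 - 369*e1 - 41/2*e2 - 99*e12
step 3: -77/10 - 4671/10*e1 - 149/5*e2 - 7663/20*e12
Answer: -77/10 - 4671/10*e1 - 149/5*e2 - 7663/20*e12


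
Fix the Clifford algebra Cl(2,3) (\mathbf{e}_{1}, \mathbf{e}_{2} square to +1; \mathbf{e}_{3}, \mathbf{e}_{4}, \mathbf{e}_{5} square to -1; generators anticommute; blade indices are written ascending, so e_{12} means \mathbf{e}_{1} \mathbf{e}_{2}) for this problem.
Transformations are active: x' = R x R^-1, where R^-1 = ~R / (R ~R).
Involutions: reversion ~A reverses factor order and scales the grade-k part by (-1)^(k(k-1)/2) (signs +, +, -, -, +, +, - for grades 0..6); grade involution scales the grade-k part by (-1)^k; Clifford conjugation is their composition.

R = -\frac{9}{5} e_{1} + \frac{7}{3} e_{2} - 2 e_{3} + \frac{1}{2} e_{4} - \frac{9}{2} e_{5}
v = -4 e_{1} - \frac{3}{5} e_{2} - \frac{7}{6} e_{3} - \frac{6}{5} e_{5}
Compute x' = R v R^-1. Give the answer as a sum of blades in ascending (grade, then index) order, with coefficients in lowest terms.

~R = -\frac{9}{5} e_{1} + \frac{7}{3} e_{2} - 2 e_{3} + \frac{1}{2} e_{4} - \frac{9}{2} e_{5}, and R ~R = -\frac{7117}{450}, so R^-1 = ~R / (-\frac{7117}{450}).
R v = -\frac{29}{15} + \frac{781}{75} e_{12} - \frac{59}{10} e_{13} + 2 e_{14} - \frac{396}{25} e_{15} - \frac{353}{90} e_{23} + \frac{3}{10} e_{24} - \frac{11}{2} e_{25} + \frac{7}{12} e_{34} - \frac{57}{20} e_{35} - \frac{3}{5} e_{45}
Answer: \frac{25336}{7117} e_{1} + \frac{41651}{35585} e_{2} + \frac{28939}{42702} e_{3} + \frac{870}{7117} e_{4} + \frac{3552}{35585} e_{5}


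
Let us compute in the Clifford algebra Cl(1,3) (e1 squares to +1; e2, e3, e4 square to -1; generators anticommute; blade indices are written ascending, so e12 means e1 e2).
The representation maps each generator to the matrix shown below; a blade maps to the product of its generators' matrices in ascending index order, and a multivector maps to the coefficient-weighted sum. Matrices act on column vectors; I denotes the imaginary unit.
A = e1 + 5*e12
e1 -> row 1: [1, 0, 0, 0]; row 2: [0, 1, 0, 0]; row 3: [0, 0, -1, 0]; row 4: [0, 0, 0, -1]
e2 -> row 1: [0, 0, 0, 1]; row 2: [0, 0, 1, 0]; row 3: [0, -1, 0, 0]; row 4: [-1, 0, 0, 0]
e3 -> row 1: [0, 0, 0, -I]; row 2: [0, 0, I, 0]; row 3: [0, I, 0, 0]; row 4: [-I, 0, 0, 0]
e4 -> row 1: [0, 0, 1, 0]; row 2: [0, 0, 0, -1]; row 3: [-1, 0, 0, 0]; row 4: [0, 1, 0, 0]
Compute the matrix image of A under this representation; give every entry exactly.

Bivector images (products of the table entries): rho(e12) = rho(e1)rho(e2) = row 1: [0, 0, 0, 1]; row 2: [0, 0, 1, 0]; row 3: [0, 1, 0, 0]; row 4: [1, 0, 0, 0].
M = (1)*rho(e1) + (5)*rho(e12), summed entrywise:
Answer: row 1: [1, 0, 0, 5]; row 2: [0, 1, 5, 0]; row 3: [0, 5, -1, 0]; row 4: [5, 0, 0, -1]


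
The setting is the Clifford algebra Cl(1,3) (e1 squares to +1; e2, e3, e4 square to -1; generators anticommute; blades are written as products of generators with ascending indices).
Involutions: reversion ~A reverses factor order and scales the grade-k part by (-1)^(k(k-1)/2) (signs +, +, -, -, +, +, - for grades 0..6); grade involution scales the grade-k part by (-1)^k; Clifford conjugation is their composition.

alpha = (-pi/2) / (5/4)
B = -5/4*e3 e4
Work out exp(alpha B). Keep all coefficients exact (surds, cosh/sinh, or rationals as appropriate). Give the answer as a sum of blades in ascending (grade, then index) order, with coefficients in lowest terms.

B^2 = (-5/4)^2*(e3 e4)^2 = 25/16*(-1) = -25/16 (a basis 2-blade squares to minus the product of its generators' squares).
B^2 = -25/16 — the series telescopes trigonometrically here: l = 5/4, alpha*l = -pi/2, so exp(alpha B) = cos(-pi/2) + (sin(-pi/2)/(5/4))*B = 0 + (-4/5)*B.
Answer: e3 e4


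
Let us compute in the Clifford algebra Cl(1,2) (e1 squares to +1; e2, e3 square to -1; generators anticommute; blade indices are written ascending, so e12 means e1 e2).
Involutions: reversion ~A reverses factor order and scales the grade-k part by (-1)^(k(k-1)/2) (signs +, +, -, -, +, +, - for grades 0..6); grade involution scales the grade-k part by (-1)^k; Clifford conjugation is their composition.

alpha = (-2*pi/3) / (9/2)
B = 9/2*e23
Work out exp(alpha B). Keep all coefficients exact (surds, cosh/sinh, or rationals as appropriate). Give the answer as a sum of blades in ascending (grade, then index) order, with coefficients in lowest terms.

B^2 = (9/2)^2*(e23)^2 = 81/4*(-1) = -81/4 (a basis 2-blade squares to minus the product of its generators' squares).
B^2 = -81/4 — the series telescopes trigonometrically here: l = 9/2, alpha*l = -2*pi/3, so exp(alpha B) = cos(-2*pi/3) + (sin(-2*pi/3)/(9/2))*B = -1/2 + (-sqrt(3)/9)*B.
Answer: -1/2 - sqrt(3)/2*e23


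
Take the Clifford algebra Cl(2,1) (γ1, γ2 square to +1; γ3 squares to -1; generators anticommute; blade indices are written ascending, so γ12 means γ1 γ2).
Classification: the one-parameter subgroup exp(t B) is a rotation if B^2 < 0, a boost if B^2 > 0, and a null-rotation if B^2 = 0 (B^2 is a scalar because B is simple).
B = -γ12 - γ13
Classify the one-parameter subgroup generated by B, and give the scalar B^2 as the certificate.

B^2 term by term: the squares give (-1)^2*(γ12)^2 + (-1)^2*(γ13)^2 = 1*(-1) + 1*(+1) = 0 (each basis 2-blade squares to minus the product of its generators' squares); cross terms between blades sharing an index anticommute and cancel. So B^2 = 0.
Answer: null-rotation, certificate B^2 = 0. The scalar 0 is the complete invariant here: its sign names the subgroup type.


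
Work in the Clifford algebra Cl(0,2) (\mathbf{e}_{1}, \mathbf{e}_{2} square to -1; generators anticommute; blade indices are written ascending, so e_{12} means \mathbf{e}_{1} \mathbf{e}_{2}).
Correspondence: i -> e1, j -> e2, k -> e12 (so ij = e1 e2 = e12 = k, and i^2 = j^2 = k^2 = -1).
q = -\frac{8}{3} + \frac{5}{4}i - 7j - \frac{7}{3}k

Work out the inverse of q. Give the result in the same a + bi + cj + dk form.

In blades: q = -\frac{8}{3} + \frac{5}{4} e_{1} - 7 e_{2} - \frac{7}{3} e_{12}.
With qbar = -\frac{8}{3} - \frac{5}{4} e_{1} + 7 e_{2} + \frac{7}{3} e_{12} (scalar fixed, mapped units negated), q qbar = \frac{9089}{144} (the sum of squared coefficients), so q^-1 = qbar / (\frac{9089}{144}) = -\frac{384}{9089} - \frac{180}{9089} e_{1} + \frac{1008}{9089} e_{2} + \frac{336}{9089} e_{12}; translating back:
Answer: -\frac{384}{9089} - \frac{180}{9089}i + \frac{1008}{9089}j + \frac{336}{9089}k


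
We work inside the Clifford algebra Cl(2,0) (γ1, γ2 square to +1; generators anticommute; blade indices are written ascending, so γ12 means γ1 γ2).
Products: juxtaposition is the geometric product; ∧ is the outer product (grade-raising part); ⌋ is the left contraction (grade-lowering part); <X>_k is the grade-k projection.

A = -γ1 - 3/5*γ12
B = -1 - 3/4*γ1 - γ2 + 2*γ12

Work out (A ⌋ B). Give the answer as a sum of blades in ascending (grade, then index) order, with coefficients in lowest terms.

step 1: 39/20 - 2*γ2
Answer: 39/20 - 2*γ2


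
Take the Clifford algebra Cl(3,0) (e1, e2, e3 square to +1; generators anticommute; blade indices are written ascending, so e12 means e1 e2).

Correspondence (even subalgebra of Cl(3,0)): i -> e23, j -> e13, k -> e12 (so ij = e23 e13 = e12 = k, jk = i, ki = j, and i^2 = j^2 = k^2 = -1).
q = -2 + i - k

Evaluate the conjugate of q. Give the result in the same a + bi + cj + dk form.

In blades: q = -2 - e12 + e23.
Quaternion conjugation is reversion on the even subalgebra: the scalar is fixed and every grade-2 blade flips sign, giving -2 + e12 - e23; translating back:
Answer: -2 - i + k


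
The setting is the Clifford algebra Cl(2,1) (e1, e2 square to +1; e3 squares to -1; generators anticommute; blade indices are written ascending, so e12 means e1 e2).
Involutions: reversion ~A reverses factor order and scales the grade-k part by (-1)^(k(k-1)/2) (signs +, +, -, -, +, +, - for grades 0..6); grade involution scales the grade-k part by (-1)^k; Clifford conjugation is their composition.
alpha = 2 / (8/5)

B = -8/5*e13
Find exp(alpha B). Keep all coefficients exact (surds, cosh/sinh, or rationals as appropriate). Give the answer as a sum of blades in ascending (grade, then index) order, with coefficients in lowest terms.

B^2 = (-8/5)^2*(e13)^2 = 64/25*(+1) = 64/25 (a basis 2-blade squares to minus the product of its generators' squares).
B^2 = 64/25 — a positive square means the series sums to a boost: l = 8/5, alpha*l = 2, so exp(alpha B) = cosh(2) + (sinh(2)/(8/5))*B = cosh(2) + (5*sinh(2)/8)*B.
Answer: cosh(2) - sinh(2)*e13


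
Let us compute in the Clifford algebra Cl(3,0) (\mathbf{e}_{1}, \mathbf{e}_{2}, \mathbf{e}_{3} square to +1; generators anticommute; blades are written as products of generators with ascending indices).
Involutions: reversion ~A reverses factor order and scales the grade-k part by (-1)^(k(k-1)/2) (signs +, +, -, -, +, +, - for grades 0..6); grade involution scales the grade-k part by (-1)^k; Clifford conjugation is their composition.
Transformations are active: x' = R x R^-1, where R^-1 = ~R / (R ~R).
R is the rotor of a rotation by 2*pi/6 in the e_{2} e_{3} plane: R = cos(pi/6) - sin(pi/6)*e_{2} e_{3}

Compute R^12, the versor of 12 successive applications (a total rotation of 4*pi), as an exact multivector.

Rotor phase runs at HALF the rotation angle; powers of one rotor simply add phase, so after 12 steps in e_{2} e_{3} the phase is 12*pi/6 = 2 \pi and R^12 = cos(2 \pi) - sin(2 \pi)*e_{2} e_{3}.
cos(2 \pi) = 1 and sin(2 \pi) = 0, so R^12 = 1. The total rotation 4*pi is 2 full turns, so every vector returns to itself, yet the rotor is +1, back on the identity sheet (an even number of 2*pi turns).
Answer: 1


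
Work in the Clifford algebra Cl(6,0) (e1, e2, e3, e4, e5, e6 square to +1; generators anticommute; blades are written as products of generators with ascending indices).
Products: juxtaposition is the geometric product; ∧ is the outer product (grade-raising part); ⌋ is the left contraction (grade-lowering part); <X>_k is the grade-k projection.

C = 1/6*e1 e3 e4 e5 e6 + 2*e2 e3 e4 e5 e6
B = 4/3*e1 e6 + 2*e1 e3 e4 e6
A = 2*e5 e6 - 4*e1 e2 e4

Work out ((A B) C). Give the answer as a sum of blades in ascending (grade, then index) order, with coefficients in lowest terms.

step 1: 8/3*e1 e5 + 8*e2 e3 e6 - 16/3*e2 e4 e6 + 4*e1 e3 e4 e5
step 2: 2/3*e6 - 32/3*e3 e5 - 16*e4 e5 + 8*e1 e2 e6 - 4/9*e3 e4 e6 + 8/9*e1 e2 e3 e5 + 4/3*e1 e2 e4 e5 - 16/3*e1 e2 e3 e4 e6
Answer: 2/3*e6 - 32/3*e3 e5 - 16*e4 e5 + 8*e1 e2 e6 - 4/9*e3 e4 e6 + 8/9*e1 e2 e3 e5 + 4/3*e1 e2 e4 e5 - 16/3*e1 e2 e3 e4 e6


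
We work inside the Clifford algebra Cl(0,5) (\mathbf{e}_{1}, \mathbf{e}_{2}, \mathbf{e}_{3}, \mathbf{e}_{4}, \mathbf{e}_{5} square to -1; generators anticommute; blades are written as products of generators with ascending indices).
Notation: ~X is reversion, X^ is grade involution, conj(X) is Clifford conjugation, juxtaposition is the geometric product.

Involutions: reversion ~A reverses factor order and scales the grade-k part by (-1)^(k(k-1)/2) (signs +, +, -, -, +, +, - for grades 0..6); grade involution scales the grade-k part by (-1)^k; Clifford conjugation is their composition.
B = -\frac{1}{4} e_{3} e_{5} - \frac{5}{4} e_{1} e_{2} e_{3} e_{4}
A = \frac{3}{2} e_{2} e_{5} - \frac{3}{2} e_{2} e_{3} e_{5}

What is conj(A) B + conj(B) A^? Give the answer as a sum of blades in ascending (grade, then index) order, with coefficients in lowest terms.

first term: -\frac{3}{8} e_{2} + \frac{3}{8} e_{2} e_{3} - \frac{15}{8} e_{1} e_{4} e_{5} + \frac{15}{8} e_{1} e_{3} e_{4} e_{5}
second term: -\frac{3}{8} e_{2} - \frac{3}{8} e_{2} e_{3} + \frac{15}{8} e_{1} e_{4} e_{5} + \frac{15}{8} e_{1} e_{3} e_{4} e_{5}
Answer: -\frac{3}{4} e_{2} + \frac{15}{4} e_{1} e_{3} e_{4} e_{5}


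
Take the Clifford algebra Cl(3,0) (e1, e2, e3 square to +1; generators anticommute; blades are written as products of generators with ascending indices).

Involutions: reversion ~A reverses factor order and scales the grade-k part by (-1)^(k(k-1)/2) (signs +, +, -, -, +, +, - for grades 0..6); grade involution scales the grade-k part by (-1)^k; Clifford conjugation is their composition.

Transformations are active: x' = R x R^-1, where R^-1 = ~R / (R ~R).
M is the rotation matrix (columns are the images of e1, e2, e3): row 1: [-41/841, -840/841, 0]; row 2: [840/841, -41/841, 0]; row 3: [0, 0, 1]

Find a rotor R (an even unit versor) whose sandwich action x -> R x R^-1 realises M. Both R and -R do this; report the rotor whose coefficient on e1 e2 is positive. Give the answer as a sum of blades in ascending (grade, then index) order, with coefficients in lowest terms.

Method: write R = a + b12*e1 e2 + b13*e1 e3 + b23*e2 e3 with a^2 + b12^2 + b13^2 + b23^2 = 1 (so R^-1 = ~R). Expanding the columns R e_j ~R gives tr M = 4a^2 - 1 and, from the antisymmetric part, M21 - M12 = -4a*b12, M13 - M31 = 4a*b13, M32 - M23 = -4a*b23.
Here tr M = 759/841, so a^2 = (1 + tr M)/4 = 400/841 and a = ±20/29. Taking a = 20/29: M21 - M12 = 1680/841, M13 - M31 = 0, M32 - M23 = 0, giving b12 = -21/29, b13 = 0, b23 = 0, i.e. R = 20/29 - 21/29*e1 e2.
Its e1 e2 coefficient is negative, so report the other preimage -R.
Answer: -20/29 + 21/29*e1 e2. Note: both R and -R realise this M (trace 759/841); the covering map identifies them, and the e1 e2-coefficient sign is the tie-breaker.


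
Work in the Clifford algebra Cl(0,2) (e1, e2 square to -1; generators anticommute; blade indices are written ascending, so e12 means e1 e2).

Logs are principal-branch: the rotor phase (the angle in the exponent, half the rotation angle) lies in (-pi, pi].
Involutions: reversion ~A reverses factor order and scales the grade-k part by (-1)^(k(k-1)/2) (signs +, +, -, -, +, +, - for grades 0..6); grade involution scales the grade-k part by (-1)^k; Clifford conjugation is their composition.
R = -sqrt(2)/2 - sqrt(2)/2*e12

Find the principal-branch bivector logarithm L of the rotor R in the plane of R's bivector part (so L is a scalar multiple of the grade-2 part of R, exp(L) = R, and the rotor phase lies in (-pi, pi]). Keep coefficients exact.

The scalar part of R is -sqrt(2)/2, so the principal-branch rotor phase is pinned; divide the bivector part by its sine to get the unit plane — L is the phase times that plane.
Concretely: cos(phase) = -sqrt(2)/2 gives phase = ±3*pi/4, and since phase/sin(phase) is even the sign is immaterial: L = (phase/sin(phase)) * <R>_2 = (3*sqrt(2)*pi/4) * <R>_2.
Answer: -3*pi/4*e12


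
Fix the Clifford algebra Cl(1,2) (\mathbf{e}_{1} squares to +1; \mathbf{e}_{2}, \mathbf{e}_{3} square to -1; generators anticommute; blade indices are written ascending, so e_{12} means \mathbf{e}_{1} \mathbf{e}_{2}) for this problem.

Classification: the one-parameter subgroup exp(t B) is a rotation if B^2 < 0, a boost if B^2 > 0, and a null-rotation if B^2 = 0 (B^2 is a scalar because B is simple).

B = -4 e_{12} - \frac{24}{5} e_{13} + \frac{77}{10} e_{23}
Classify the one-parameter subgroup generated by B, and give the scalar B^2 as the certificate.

B^2 term by term: the squares give (-4)^2*(e_{12})^2 + (-\frac{24}{5})^2*(e_{13})^2 + (\frac{77}{10})^2*(e_{23})^2 = 16*(+1) + \frac{576}{25}*(+1) + \frac{5929}{100}*(-1) = -\frac{81}{4} (each basis 2-blade squares to minus the product of its generators' squares); cross terms between blades sharing an index anticommute and cancel. So B^2 = -\frac{81}{4}.
Answer: rotation, certificate B^2 = -\frac{81}{4}. Certificate logic: -\frac{81}{4} is a conjugation-invariant scalar, so its sign fixes rotation versus boost versus null-rotation outright.


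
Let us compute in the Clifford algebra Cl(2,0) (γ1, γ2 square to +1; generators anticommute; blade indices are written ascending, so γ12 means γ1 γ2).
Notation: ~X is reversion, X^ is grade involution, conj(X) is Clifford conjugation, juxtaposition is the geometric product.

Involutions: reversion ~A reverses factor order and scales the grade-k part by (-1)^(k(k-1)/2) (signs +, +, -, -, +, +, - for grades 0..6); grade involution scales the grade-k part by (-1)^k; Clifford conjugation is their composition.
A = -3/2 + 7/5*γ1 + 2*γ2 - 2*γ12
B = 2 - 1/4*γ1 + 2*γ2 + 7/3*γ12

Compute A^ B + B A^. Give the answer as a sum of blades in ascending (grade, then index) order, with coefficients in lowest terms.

first term: -119/60 - 211/120*γ1 - 323/30*γ2 - 54/5*γ12
second term: -119/60 - 371/120*γ1 - 97/30*γ2 - 21/5*γ12
Answer: -119/30 - 97/20*γ1 - 14*γ2 - 15*γ12


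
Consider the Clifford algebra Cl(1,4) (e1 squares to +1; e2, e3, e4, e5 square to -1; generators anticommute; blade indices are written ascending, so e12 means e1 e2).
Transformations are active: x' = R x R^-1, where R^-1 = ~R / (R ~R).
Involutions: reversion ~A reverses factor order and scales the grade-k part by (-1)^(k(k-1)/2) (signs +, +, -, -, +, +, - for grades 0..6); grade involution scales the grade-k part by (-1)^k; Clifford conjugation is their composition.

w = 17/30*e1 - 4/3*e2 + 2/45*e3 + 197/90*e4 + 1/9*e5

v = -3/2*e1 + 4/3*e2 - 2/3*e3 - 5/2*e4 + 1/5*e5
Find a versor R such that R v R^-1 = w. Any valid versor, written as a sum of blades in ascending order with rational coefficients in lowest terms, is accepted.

Why this works: both vectors square to -1409/225, so q(v) = q(w) and R = v + w = -14/15*e1 - 28/45*e3 - 14/45*e4 + 14/45*e5 carries v to w — its own direction survives, the complement (v - w)/2 flips.
Answer: -14/15*e1 - 28/45*e3 - 14/45*e4 + 14/45*e5


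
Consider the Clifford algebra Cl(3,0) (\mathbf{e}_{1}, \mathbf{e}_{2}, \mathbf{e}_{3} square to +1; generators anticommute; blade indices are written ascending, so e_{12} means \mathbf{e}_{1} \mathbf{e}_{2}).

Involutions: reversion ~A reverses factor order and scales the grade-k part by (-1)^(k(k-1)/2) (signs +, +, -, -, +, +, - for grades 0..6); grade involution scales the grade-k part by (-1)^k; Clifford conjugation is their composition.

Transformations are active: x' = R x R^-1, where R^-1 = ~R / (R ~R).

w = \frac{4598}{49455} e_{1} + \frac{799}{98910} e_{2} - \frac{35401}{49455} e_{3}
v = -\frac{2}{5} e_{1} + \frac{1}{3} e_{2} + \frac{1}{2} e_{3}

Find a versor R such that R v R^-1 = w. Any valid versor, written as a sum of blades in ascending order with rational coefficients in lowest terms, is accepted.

Key observation: q(v) = q(w) = \frac{469}{900} (sandwiches preserve the norm), so R = v + w = -\frac{15184}{49455} e_{1} + \frac{33769}{98910} e_{2} - \frac{21347}{98910} e_{3} works whenever it is invertible — the component of v along it is kept and (v - w)/2 reverses, sending v to w.
Answer: -\frac{15184}{49455} e_{1} + \frac{33769}{98910} e_{2} - \frac{21347}{98910} e_{3}


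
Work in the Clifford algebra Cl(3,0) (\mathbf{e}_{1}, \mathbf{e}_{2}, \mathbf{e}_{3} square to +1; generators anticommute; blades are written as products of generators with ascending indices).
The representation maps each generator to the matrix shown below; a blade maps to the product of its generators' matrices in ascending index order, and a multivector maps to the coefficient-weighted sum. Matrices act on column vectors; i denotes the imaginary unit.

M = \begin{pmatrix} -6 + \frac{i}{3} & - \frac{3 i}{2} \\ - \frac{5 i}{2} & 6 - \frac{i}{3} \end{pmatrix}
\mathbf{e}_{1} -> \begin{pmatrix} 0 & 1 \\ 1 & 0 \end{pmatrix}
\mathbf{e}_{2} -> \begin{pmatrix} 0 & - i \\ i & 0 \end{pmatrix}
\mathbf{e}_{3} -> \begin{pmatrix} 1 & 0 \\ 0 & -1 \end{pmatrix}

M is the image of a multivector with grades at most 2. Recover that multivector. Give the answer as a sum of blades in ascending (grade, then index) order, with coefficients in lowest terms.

Method: 1, rho(e_{1}), rho(e_{2}), rho(e_{3}) form a trace-orthogonal basis of the 2x2 complex matrices (tr(X Y) = 2 if X = Y, else 0), so M = m0*1 + m1*rho(e_{1}) + m2*rho(e_{2}) + m3*rho(e_{3}) with m0 = tr(M)/2 = 0, m1 = tr(M rho(e_{1}))/2 = - 2 i, m2 = tr(M rho(e_{2}))/2 = - \frac{1}{2}, m3 = tr(M rho(e_{3}))/2 = -6 + \frac{i}{3}.
Multiplying table entries, the bivector images are rho(e_{1} e_{2}) = i*rho(e_{3}), rho(e_{1} e_{3}) = -i*rho(e_{2}), rho(e_{2} e_{3}) = i*rho(e_{1}); with real blade coefficients the real parts of m0..m3 are the coefficients of 1, e_{1}, e_{2}, e_{3} and the imaginary parts give the bivectors (e_{2} e_{3}: Im m1, e_{1} e_{3}: -Im m2, e_{1} e_{2}: Im m3).
Answer: -\frac{1}{2} e_{2} - 6 e_{3} + \frac{1}{3} e_{1} e_{2} - 2 e_{2} e_{3}


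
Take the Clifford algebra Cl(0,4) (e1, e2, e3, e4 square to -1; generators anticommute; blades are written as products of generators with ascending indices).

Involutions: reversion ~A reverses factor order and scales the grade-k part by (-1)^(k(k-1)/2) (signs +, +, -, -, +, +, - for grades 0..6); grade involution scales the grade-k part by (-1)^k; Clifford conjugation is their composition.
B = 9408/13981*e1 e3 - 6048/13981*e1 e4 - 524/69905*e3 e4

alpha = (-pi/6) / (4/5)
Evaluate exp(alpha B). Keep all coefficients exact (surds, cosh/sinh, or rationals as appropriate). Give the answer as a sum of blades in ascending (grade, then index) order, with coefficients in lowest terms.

B^2 term by term: the squares give (9408/13981)^2*(e1 e3)^2 + (-6048/13981)^2*(e1 e4)^2 + (-524/69905)^2*(e3 e4)^2 = 88510464/195468361*(-1) + 36578304/195468361*(-1) + 274576/4886709025*(-1) = -16/25 (each basis 2-blade squares to minus the product of its generators' squares); cross terms between blades sharing an index anticommute and cancel. So B^2 = -16/25.
B^2 = -16/25 — circular case — the even/odd split gives cos and sin: l = 4/5, alpha*l = -pi/6, so exp(alpha B) = cos(-pi/6) + (sin(-pi/6)/(4/5))*B = sqrt(3)/2 + (-5/8)*B.
Answer: sqrt(3)/2 - 5880/13981*e1 e3 + 3780/13981*e1 e4 + 131/27962*e3 e4


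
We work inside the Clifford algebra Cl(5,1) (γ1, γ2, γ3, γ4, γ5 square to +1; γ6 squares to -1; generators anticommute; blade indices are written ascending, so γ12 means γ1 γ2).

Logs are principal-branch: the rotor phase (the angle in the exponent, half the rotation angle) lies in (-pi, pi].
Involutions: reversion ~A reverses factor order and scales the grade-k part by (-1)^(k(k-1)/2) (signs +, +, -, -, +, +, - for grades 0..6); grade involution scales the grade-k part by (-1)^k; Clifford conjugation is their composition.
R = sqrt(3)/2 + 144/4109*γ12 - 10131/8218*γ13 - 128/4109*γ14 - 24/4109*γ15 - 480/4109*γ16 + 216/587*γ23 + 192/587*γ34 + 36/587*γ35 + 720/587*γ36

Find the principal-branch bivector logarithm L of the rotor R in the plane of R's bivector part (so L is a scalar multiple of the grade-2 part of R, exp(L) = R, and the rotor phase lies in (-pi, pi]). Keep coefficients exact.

The scalar part of R is sqrt(3)/2, which fixes the principal-branch rotor phase; the unit plane is then the bivector part divided by the sine of that phase, and L is that plane scaled by the phase.
Concretely: cos(phase) = sqrt(3)/2 gives phase = ±pi/6, and since phase/sin(phase) is even the sign is immaterial: L = (phase/sin(phase)) * <R>_2 = (pi/3) * <R>_2.
Answer: 48*pi/4109*γ12 - 3377*pi/8218*γ13 - 128*pi/12327*γ14 - 8*pi/4109*γ15 - 160*pi/4109*γ16 + 72*pi/587*γ23 + 64*pi/587*γ34 + 12*pi/587*γ35 + 240*pi/587*γ36


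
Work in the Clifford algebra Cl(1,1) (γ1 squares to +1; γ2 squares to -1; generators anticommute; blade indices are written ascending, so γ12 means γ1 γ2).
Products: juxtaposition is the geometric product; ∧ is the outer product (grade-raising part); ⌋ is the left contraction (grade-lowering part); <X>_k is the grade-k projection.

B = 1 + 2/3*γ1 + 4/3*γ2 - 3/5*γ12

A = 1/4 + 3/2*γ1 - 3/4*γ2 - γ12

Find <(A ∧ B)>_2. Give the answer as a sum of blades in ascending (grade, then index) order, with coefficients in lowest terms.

step 1: 1/4 + 5/3*γ1 - 5/12*γ2 + 27/20*γ12
step 2: 27/20*γ12
Answer: 27/20*γ12


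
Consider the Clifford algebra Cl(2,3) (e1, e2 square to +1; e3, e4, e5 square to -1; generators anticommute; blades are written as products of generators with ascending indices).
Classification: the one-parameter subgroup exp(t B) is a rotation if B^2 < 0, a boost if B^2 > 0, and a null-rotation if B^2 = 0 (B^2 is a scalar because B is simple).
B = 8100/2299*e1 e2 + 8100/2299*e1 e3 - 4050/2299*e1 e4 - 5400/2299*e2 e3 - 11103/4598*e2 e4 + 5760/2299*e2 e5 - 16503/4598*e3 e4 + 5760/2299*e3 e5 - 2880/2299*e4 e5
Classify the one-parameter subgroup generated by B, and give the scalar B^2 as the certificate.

B^2 term by term: the squares give (8100/2299)^2*(e1 e2)^2 + (8100/2299)^2*(e1 e3)^2 + (-4050/2299)^2*(e1 e4)^2 + (-5400/2299)^2*(e2 e3)^2 + (-11103/4598)^2*(e2 e4)^2 + (5760/2299)^2*(e2 e5)^2 + (-16503/4598)^2*(e3 e4)^2 + (5760/2299)^2*(e3 e5)^2 + (-2880/2299)^2*(e4 e5)^2 = 65610000/5285401*(-1) + 65610000/5285401*(+1) + 16402500/5285401*(+1) + 29160000/5285401*(+1) + 123276609/21141604*(+1) + 33177600/5285401*(+1) + 272349009/21141604*(-1) + 33177600/5285401*(-1) + 8294400/5285401*(-1) = 0 (each basis 2-blade squares to minus the product of its generators' squares); cross terms between blades sharing an index anticommute and cancel; the commuting (index-disjoint) pairs give grade-4 terms 2*c*c'*(blade product), which cancel blade by blade — e1 e2 e3 e4: -133674300/5285401 + 89934300/5285401 + 43740000/5285401 = 0; e1 e2 e3 e5: 93312000/5285401 - 93312000/5285401 = 0; e1 e2 e4 e5: -46656000/5285401 + 46656000/5285401 = 0; e1 e3 e4 e5: -46656000/5285401 + 46656000/5285401 = 0; e2 e3 e4 e5: 31104000/5285401 + 63953280/5285401 - 95057280/5285401 = 0 — confirming B is simple. So B^2 = 0.
Answer: null-rotation, certificate B^2 = 0. Check the certificate: B^2 = 0, and that sign is decisive whatever form B takes.


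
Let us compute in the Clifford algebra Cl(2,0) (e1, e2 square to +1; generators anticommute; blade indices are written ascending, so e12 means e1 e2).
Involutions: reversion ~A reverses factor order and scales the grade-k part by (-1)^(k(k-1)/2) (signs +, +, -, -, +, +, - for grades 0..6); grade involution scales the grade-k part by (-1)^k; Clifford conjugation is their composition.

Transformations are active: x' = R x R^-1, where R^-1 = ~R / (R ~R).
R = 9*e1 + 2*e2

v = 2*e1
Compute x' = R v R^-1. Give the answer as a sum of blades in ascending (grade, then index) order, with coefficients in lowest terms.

~R = 9*e1 + 2*e2, and R ~R = 85, so R^-1 = ~R / (85).
R v = 18 - 4*e12
Answer: 154/85*e1 + 72/85*e2


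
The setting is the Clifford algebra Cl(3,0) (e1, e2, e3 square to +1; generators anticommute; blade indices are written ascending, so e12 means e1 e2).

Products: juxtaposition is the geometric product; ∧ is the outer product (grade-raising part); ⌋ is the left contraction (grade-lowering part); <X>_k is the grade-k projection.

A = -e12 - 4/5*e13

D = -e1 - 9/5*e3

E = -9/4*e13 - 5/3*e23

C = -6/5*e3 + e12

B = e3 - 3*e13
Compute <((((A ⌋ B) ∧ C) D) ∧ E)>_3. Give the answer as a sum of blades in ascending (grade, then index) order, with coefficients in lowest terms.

step 1: -12/5
step 2: 72/25*e3 - 12/5*e12
step 3: -648/125 - 12/5*e2 + 72/25*e13 + 108/25*e123
step 4: 1458/125*e13 + 216/25*e23 - 27/5*e123
step 5: -27/5*e123
Answer: -27/5*e123


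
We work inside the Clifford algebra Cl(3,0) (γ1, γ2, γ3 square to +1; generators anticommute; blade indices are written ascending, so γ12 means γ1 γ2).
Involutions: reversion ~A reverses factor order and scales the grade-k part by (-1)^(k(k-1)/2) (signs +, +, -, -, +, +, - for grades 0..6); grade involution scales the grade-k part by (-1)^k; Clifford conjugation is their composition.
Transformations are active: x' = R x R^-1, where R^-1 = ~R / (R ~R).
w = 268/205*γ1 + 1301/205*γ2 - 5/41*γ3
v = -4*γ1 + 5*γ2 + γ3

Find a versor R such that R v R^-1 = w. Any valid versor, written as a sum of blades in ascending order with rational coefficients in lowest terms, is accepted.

Key observation: q(v) = q(w) = 42 (sandwiches preserve the norm), so R = v + w = -552/205*γ1 + 2326/205*γ2 + 36/41*γ3 works whenever it is invertible — the component of v along it is kept and (v - w)/2 reverses, sending v to w.
Answer: -552/205*γ1 + 2326/205*γ2 + 36/41*γ3
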